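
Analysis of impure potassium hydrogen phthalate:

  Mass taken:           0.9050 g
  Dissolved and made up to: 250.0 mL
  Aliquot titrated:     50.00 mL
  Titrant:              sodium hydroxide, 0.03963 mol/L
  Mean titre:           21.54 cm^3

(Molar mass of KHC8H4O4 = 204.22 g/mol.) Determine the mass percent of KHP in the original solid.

96.31 %

KHC8H4O4 + NaOH → KNaC8H4O4 + H2O
n(NaOH) per titration = 0.02154 × 0.03963 = 8.536 × 10^-4 mol
n(KHC8H4O4) in each aliquot = 8.536 × 10^-4 mol (1:1 ratio)
n(KHC8H4O4) in the whole flask = 8.536 × 10^-4 × 250.0/50.00 = 4.268 × 10^-3 mol
mass of KHC8H4O4 = 4.268 × 10^-3 × 204.22 = 0.8716 g
% KHC8H4O4 = 0.8716 / 0.9050 × 100 = 96.31 %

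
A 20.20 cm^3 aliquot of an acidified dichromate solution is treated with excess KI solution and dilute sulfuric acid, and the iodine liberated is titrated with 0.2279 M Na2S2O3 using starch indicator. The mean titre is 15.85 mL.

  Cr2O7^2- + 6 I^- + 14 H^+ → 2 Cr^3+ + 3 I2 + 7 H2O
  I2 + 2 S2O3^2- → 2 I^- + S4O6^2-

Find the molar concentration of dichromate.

n(S2O3^2-) = 0.01585 × 0.2279 = 3.612 × 10^-3 mol
n(I2) = n(S2O3^2-)/2 = 1.806 × 10^-3 mol
From the 1:3 ratio, n(Cr2O7^2-) in the aliquot = 1/3 × 1.806 × 10^-3 = 6.020 × 10^-4 mol
[Cr2O7^2-] = 6.020 × 10^-4 / 0.02020 = 0.02980 mol/L

0.02980 M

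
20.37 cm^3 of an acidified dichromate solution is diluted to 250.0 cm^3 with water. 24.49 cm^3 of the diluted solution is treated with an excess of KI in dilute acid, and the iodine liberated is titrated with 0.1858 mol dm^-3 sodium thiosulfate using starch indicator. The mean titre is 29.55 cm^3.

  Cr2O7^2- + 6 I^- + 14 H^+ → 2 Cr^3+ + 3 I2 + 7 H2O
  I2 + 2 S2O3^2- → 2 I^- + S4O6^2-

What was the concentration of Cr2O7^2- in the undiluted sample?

0.4586 mol/L

n(S2O3^2-) = 0.02955 × 0.1858 = 5.490 × 10^-3 mol
n(I2) = n(S2O3^2-)/2 = 2.745 × 10^-3 mol
From the 1:3 ratio, n(Cr2O7^2-) in the aliquot = 1/3 × 2.745 × 10^-3 = 9.151 × 10^-4 mol
[Cr2O7^2-]_dilute = 9.151 × 10^-4 / 0.02449 = 0.03736 mol/L
[Cr2O7^2-]_original = 0.03736 × 250.0/20.37 = 0.4586 mol/L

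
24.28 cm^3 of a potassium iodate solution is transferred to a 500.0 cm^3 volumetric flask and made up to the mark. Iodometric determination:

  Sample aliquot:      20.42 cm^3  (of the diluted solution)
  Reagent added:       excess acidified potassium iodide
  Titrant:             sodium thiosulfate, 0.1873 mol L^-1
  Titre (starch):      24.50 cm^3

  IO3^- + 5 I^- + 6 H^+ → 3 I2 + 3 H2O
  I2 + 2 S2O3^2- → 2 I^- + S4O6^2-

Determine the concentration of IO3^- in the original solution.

n(S2O3^2-) = 0.02450 × 0.1873 = 4.589 × 10^-3 mol
n(I2) = n(S2O3^2-)/2 = 2.294 × 10^-3 mol
From the 1:3 ratio, n(IO3^-) in the aliquot = 1/3 × 2.294 × 10^-3 = 7.648 × 10^-4 mol
[IO3^-]_dilute = 7.648 × 10^-4 / 0.02042 = 0.03745 mol/L
[IO3^-]_original = 0.03745 × 500.0/24.28 = 0.7713 mol/L

0.7713 mol/L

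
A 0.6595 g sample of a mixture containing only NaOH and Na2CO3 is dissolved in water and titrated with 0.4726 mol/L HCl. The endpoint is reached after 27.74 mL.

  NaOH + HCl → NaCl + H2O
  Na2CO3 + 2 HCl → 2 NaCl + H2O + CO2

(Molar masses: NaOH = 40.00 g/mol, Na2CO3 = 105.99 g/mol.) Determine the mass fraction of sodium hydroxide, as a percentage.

n(HCl) = 0.02774 × 0.4726 = 0.01311 mol
Let x = n(NaOH), y = n(Na2CO3).
Titrant: 1x + 2y = 0.01311;  mass: 40.00x + 105.99y = 0.6595
Solving, x = 2.713 × 10^-3 mol, y = 5.198 × 10^-3 mol
mass of NaOH = 2.713 × 10^-3 × 40.00 = 0.1085 g
% NaOH = 0.1085 / 0.6595 × 100 = 16.46 %

16.46 %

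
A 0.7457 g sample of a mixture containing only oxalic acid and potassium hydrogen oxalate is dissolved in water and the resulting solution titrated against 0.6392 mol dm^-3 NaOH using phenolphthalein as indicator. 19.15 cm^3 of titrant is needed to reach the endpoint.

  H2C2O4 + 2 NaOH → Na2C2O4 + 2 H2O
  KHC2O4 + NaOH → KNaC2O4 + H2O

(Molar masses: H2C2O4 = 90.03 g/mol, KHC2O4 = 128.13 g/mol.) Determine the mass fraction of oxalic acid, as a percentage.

n(NaOH) = 0.01915 × 0.6392 = 0.01224 mol
Let x = n(H2C2O4), y = n(KHC2O4).
Titrant: 2x + 1y = 0.01224;  mass: 90.03x + 128.13y = 0.7457
Solving, x = 4.949 × 10^-3 mol, y = 2.342 × 10^-3 mol
mass of H2C2O4 = 4.949 × 10^-3 × 90.03 = 0.4456 g
% H2C2O4 = 0.4456 / 0.7457 × 100 = 59.75 %

59.75 %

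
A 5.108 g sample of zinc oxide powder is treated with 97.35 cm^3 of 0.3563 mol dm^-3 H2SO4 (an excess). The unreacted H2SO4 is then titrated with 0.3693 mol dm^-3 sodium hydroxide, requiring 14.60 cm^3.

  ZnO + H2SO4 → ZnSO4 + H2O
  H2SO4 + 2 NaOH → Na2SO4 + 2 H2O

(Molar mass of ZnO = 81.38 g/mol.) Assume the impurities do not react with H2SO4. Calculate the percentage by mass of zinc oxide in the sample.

50.97 %

n(H2SO4) added = 0.09735 × 0.3563 = 0.03469 mol
n(NaOH) used in back-titration = 0.01460 × 0.3693 = 5.392 × 10^-3 mol
From the 1:2 ratio, n(H2SO4) left over = 1/2 × 5.392 × 10^-3 = 2.696 × 10^-3 mol
n(H2SO4) consumed by analyte = 0.03469 − 2.696 × 10^-3 = 0.03199 mol
n(ZnO) = 0.03199 mol (1:1 ratio)
mass of ZnO = 0.03199 × 81.38 = 2.603 g
% ZnO = 2.603 / 5.108 × 100 = 50.97 %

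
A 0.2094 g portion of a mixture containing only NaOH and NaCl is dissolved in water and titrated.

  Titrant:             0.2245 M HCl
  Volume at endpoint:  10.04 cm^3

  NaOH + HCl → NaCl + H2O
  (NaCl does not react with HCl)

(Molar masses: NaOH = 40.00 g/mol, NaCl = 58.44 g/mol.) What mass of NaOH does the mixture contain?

n(HCl) = 0.01004 × 0.2245 = 2.254 × 10^-3 mol
Let x = n(NaOH), y = n(NaCl).
Titrant: 1x = 2.254 × 10^-3;  mass: 40.00x + 58.44y = 0.2094
Solving, x = 2.254 × 10^-3 mol, y = 2.040 × 10^-3 mol
mass of NaOH = 2.254 × 10^-3 × 40.00 = 0.09016 g

0.09016 g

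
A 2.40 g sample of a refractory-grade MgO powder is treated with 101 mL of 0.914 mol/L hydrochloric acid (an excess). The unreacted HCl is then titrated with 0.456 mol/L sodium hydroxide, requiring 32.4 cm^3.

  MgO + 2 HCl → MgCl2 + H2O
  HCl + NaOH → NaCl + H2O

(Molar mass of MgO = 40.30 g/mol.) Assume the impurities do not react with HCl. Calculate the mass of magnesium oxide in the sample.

n(HCl) added = 0.101 × 0.914 = 0.0923 mol
n(NaOH) used in back-titration = 0.0324 × 0.456 = 0.0148 mol
n(HCl) left over = 0.0148 mol (1:1 ratio)
n(HCl) consumed by analyte = 0.0923 − 0.0148 = 0.0775 mol
From the 1:2 ratio, n(MgO) = 1/2 × 0.0775 = 0.0388 mol
mass of MgO = 0.0388 × 40.30 = 1.56 g

1.56 g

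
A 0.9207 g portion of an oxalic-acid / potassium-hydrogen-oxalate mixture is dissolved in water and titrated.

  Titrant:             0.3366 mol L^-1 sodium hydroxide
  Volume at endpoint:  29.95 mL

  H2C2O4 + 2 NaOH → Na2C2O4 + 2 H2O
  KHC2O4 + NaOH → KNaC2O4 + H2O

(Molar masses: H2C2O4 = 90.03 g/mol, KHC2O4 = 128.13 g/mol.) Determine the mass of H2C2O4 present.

0.2009 g

n(NaOH) = 0.02995 × 0.3366 = 0.01008 mol
Let x = n(H2C2O4), y = n(KHC2O4).
Titrant: 2x + 1y = 0.01008;  mass: 90.03x + 128.13y = 0.9207
Solving, x = 2.232 × 10^-3 mol, y = 5.617 × 10^-3 mol
mass of H2C2O4 = 2.232 × 10^-3 × 90.03 = 0.2009 g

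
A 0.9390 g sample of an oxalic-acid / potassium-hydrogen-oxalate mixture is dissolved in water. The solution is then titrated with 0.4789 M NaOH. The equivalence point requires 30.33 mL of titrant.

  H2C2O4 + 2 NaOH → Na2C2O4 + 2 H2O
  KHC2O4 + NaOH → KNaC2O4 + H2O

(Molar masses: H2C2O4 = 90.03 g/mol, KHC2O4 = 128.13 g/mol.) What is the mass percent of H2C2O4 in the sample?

n(NaOH) = 0.03033 × 0.4789 = 0.01453 mol
Let x = n(H2C2O4), y = n(KHC2O4).
Titrant: 2x + 1y = 0.01453;  mass: 90.03x + 128.13y = 0.9390
Solving, x = 5.547 × 10^-3 mol, y = 3.431 × 10^-3 mol
mass of H2C2O4 = 5.547 × 10^-3 × 90.03 = 0.4994 g
% H2C2O4 = 0.4994 / 0.9390 × 100 = 53.18 %

53.18 %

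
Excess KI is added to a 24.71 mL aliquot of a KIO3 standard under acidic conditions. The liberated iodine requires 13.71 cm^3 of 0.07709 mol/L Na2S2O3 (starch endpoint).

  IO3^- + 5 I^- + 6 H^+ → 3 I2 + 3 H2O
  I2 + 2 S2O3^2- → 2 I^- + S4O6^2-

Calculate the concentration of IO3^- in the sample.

0.007129 mol/L

n(S2O3^2-) = 0.01371 × 0.07709 = 1.057 × 10^-3 mol
n(I2) = n(S2O3^2-)/2 = 5.285 × 10^-4 mol
From the 1:3 ratio, n(IO3^-) in the aliquot = 1/3 × 5.285 × 10^-4 = 1.762 × 10^-4 mol
[IO3^-] = 1.762 × 10^-4 / 0.02471 = 0.007129 mol/L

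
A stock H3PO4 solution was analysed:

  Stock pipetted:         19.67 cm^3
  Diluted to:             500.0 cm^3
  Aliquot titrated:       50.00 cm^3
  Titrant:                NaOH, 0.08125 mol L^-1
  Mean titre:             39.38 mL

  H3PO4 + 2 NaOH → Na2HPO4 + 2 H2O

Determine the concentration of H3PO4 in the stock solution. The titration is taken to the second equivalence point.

n(NaOH) = 0.03938 × 0.08125 = 3.200 × 10^-3 mol
From the 1:2 ratio, n(H3PO4) in the aliquot = 1/2 × 3.200 × 10^-3 = 1.600 × 10^-3 mol
[H3PO4]_dilute = 1.600 × 10^-3 / 0.05000 = 0.03200 mol/L
Dilution factor = 500.0 / 19.67 = 25.42
[H3PO4]_stock = 0.03200 × 25.42 = 0.8133 mol/L

0.8133 mol/L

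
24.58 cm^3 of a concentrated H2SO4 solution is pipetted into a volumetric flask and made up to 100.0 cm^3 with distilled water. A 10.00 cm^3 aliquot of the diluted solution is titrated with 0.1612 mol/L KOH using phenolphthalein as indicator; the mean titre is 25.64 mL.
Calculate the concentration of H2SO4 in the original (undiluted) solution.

0.8408 mol/L

H2SO4 + 2 KOH → K2SO4 + 2 H2O
n(KOH) = 0.02564 × 0.1612 = 4.133 × 10^-3 mol
From the 1:2 ratio, n(H2SO4) in the aliquot = 1/2 × 4.133 × 10^-3 = 2.067 × 10^-3 mol
[H2SO4]_dilute = 2.067 × 10^-3 / 0.01000 = 0.2067 mol/L
Dilution factor = 100.0 / 24.58 = 4.068
[H2SO4]_stock = 0.2067 × 4.068 = 0.8408 mol/L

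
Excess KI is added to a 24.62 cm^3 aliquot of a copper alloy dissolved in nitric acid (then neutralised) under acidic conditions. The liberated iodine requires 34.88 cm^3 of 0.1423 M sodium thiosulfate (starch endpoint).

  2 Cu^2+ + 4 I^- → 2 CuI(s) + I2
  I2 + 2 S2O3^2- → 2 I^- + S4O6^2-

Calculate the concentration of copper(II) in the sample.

0.2016 M

n(S2O3^2-) = 0.03488 × 0.1423 = 4.963 × 10^-3 mol
n(I2) = n(S2O3^2-)/2 = 2.482 × 10^-3 mol
From the 2:1 ratio, n(Cu2+) in the aliquot = 2/1 × 2.482 × 10^-3 = 4.963 × 10^-3 mol
[Cu2+] = 4.963 × 10^-3 / 0.02462 = 0.2016 mol/L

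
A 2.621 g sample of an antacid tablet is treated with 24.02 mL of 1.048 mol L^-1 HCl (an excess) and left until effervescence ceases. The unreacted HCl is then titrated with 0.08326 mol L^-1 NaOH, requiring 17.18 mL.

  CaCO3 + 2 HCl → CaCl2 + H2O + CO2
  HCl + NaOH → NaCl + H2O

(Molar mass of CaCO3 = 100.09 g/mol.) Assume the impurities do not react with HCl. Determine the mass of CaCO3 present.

1.188 g

n(HCl) added = 0.02402 × 1.048 = 0.02517 mol
n(NaOH) used in back-titration = 0.01718 × 0.08326 = 1.430 × 10^-3 mol
n(HCl) left over = 1.430 × 10^-3 mol (1:1 ratio)
n(HCl) consumed by analyte = 0.02517 − 1.430 × 10^-3 = 0.02374 mol
From the 1:2 ratio, n(CaCO3) = 1/2 × 0.02374 = 0.01187 mol
mass of CaCO3 = 0.01187 × 100.09 = 1.188 g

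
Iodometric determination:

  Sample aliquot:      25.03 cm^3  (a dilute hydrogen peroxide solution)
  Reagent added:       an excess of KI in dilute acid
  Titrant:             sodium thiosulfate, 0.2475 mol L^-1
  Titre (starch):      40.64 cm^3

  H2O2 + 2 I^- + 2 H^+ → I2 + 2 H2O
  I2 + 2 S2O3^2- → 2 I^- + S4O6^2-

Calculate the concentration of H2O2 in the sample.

n(S2O3^2-) = 0.04064 × 0.2475 = 0.01006 mol
n(I2) = n(S2O3^2-)/2 = 5.029 × 10^-3 mol
n(H2O2) in the aliquot = 5.029 × 10^-3 mol (1:1 ratio)
[H2O2] = 5.029 × 10^-3 / 0.02503 = 0.2009 mol/L

0.2009 mol/L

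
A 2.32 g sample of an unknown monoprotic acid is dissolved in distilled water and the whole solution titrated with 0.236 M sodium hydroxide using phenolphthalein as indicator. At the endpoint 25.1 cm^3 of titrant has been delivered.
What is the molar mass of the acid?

392 g/mol

n(NaOH) = 0.0251 L × 0.236 mol/L = 5.92 × 10^-3 mol
n(HA) = 5.92 × 10^-3 mol (1:1 ratio)
M = m / n = 2.32 g / 5.92 × 10^-3 mol = 392 g/mol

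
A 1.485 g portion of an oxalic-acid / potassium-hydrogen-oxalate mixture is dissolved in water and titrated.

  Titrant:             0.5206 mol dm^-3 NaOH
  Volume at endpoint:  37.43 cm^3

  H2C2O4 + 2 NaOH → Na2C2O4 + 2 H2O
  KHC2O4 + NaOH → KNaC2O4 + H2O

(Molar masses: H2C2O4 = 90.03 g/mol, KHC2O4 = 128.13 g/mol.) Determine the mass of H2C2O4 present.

n(NaOH) = 0.03743 × 0.5206 = 0.01949 mol
Let x = n(H2C2O4), y = n(KHC2O4).
Titrant: 2x + 1y = 0.01949;  mass: 90.03x + 128.13y = 1.485
Solving, x = 6.086 × 10^-3 mol, y = 7.313 × 10^-3 mol
mass of H2C2O4 = 6.086 × 10^-3 × 90.03 = 0.5480 g

0.5480 g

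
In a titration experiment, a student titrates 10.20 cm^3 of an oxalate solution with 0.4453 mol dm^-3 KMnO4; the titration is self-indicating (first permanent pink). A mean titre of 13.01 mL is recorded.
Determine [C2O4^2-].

2 MnO4^- + 5 C2O4^2- + 16 H^+ → 2 Mn^2+ + 10 CO2 + 8 H2O
n(KMnO4) = 0.01301 L × 0.4453 mol/L = 5.793 × 10^-3 mol
From the 5:2 mole ratio, n(C2O4^2-) = 5/2 × 5.793 × 10^-3 = 0.01448 mol
[C2O4^2-] = 0.01448 mol / 0.01020 L = 1.420 mol/L

1.420 mol/L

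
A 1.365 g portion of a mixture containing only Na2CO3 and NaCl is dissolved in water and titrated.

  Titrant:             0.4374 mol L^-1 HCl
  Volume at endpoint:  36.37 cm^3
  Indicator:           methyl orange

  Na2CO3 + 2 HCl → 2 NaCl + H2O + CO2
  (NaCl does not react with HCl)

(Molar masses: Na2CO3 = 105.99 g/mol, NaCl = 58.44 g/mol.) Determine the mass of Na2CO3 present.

0.8431 g

n(HCl) = 0.03637 × 0.4374 = 0.01591 mol
Let x = n(Na2CO3), y = n(NaCl).
Titrant: 2x = 0.01591;  mass: 105.99x + 58.44y = 1.365
Solving, x = 7.954 × 10^-3 mol, y = 8.931 × 10^-3 mol
mass of Na2CO3 = 7.954 × 10^-3 × 105.99 = 0.8431 g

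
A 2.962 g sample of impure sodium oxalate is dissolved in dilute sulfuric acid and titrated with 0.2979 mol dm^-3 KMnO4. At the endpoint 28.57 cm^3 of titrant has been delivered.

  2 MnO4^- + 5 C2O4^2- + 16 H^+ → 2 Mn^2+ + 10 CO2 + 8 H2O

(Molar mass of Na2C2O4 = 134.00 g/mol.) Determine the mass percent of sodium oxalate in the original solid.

96.26 %

n(KMnO4) = 0.02857 L × 0.2979 mol/L = 8.511 × 10^-3 mol
From the 5:2 ratio, n(Na2C2O4) = 5/2 × 8.511 × 10^-3 = 0.02128 mol
mass of Na2C2O4 = 0.02128 × 134.00 g/mol = 2.851 g
% Na2C2O4 = 2.851 / 2.962 × 100 = 96.26 %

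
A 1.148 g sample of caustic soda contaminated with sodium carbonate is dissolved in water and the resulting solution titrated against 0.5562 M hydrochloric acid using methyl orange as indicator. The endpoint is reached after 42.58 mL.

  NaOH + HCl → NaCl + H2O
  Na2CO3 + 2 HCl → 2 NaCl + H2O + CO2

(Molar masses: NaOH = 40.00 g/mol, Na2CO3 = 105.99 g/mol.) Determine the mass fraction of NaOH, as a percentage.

28.71 %

n(HCl) = 0.04258 × 0.5562 = 0.02368 mol
Let x = n(NaOH), y = n(Na2CO3).
Titrant: 1x + 2y = 0.02368;  mass: 40.00x + 105.99y = 1.148
Solving, x = 8.240 × 10^-3 mol, y = 7.721 × 10^-3 mol
mass of NaOH = 8.240 × 10^-3 × 40.00 = 0.3296 g
% NaOH = 0.3296 / 1.148 × 100 = 28.71 %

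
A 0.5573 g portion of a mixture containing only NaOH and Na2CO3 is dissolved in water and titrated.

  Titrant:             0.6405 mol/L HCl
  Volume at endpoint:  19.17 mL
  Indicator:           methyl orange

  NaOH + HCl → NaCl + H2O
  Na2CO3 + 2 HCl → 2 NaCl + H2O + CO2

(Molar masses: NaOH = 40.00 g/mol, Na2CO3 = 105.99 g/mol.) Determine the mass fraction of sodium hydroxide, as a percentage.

n(HCl) = 0.01917 × 0.6405 = 0.01228 mol
Let x = n(NaOH), y = n(Na2CO3).
Titrant: 1x + 2y = 0.01228;  mass: 40.00x + 105.99y = 0.5573
Solving, x = 7.187 × 10^-3 mol, y = 2.546 × 10^-3 mol
mass of NaOH = 7.187 × 10^-3 × 40.00 = 0.2875 g
% NaOH = 0.2875 / 0.5573 × 100 = 51.58 %

51.58 %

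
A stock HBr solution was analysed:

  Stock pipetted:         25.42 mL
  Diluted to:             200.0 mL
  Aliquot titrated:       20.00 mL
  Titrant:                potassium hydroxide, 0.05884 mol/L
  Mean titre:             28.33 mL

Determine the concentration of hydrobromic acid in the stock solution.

0.6558 mol/L

HBr + KOH → KBr + H2O
n(KOH) = 0.02833 × 0.05884 = 1.667 × 10^-3 mol
n(HBr) in the aliquot = 1.667 × 10^-3 mol (1:1 ratio)
[HBr]_dilute = 1.667 × 10^-3 / 0.02000 = 0.08335 mol/L
Dilution factor = 200.0 / 25.42 = 7.868
[HBr]_stock = 0.08335 × 7.868 = 0.6558 mol/L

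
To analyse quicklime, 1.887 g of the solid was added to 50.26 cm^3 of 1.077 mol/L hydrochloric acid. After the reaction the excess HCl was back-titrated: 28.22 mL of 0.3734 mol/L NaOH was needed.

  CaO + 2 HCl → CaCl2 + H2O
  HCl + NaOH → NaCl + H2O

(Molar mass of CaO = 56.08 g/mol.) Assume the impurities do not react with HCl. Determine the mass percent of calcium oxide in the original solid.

64.78 %

n(HCl) added = 0.05026 × 1.077 = 0.05413 mol
n(NaOH) used in back-titration = 0.02822 × 0.3734 = 0.01054 mol
n(HCl) left over = 0.01054 mol (1:1 ratio)
n(HCl) consumed by analyte = 0.05413 − 0.01054 = 0.04359 mol
From the 1:2 ratio, n(CaO) = 1/2 × 0.04359 = 0.02180 mol
mass of CaO = 0.02180 × 56.08 = 1.222 g
% CaO = 1.222 / 1.887 × 100 = 64.78 %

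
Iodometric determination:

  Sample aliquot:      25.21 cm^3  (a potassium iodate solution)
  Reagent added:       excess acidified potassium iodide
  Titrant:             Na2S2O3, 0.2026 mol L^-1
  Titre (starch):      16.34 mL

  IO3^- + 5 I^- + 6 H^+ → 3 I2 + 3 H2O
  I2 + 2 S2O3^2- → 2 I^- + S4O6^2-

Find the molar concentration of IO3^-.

0.02189 mol/L

n(S2O3^2-) = 0.01634 × 0.2026 = 3.310 × 10^-3 mol
n(I2) = n(S2O3^2-)/2 = 1.655 × 10^-3 mol
From the 1:3 ratio, n(IO3^-) in the aliquot = 1/3 × 1.655 × 10^-3 = 5.517 × 10^-4 mol
[IO3^-] = 5.517 × 10^-4 / 0.02521 = 0.02189 mol/L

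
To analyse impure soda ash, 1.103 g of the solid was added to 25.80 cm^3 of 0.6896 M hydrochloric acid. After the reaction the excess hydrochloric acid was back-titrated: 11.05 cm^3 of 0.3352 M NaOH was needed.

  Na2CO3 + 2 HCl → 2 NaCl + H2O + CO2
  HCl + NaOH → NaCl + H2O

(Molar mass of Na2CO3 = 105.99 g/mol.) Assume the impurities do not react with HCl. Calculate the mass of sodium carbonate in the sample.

n(HCl) added = 0.02580 × 0.6896 = 0.01779 mol
n(NaOH) used in back-titration = 0.01105 × 0.3352 = 3.704 × 10^-3 mol
n(HCl) left over = 3.704 × 10^-3 mol (1:1 ratio)
n(HCl) consumed by analyte = 0.01779 − 3.704 × 10^-3 = 0.01409 mol
From the 1:2 ratio, n(Na2CO3) = 1/2 × 0.01409 = 7.044 × 10^-3 mol
mass of Na2CO3 = 7.044 × 10^-3 × 105.99 = 0.7466 g

0.7466 g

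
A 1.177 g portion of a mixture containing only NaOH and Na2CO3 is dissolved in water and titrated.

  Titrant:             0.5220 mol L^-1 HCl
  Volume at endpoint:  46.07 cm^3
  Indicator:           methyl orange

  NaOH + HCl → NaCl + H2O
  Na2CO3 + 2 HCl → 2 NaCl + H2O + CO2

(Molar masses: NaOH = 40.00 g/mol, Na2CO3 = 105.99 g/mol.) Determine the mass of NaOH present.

0.3000 g

n(HCl) = 0.04607 × 0.5220 = 0.02405 mol
Let x = n(NaOH), y = n(Na2CO3).
Titrant: 1x + 2y = 0.02405;  mass: 40.00x + 105.99y = 1.177
Solving, x = 7.499 × 10^-3 mol, y = 8.275 × 10^-3 mol
mass of NaOH = 7.499 × 10^-3 × 40.00 = 0.3000 g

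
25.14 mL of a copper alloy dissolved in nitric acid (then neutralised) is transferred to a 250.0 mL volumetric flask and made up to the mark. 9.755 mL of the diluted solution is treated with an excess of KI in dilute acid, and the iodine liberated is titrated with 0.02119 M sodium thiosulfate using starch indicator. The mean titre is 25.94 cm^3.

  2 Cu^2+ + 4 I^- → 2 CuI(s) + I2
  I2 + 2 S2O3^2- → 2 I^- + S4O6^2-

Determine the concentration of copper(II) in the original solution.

0.5603 M

n(S2O3^2-) = 0.02594 × 0.02119 = 5.497 × 10^-4 mol
n(I2) = n(S2O3^2-)/2 = 2.748 × 10^-4 mol
From the 2:1 ratio, n(Cu2+) in the aliquot = 2/1 × 2.748 × 10^-4 = 5.497 × 10^-4 mol
[Cu2+]_dilute = 5.497 × 10^-4 / 0.009755 = 0.05635 mol/L
[Cu2+]_original = 0.05635 × 250.0/25.14 = 0.5603 mol/L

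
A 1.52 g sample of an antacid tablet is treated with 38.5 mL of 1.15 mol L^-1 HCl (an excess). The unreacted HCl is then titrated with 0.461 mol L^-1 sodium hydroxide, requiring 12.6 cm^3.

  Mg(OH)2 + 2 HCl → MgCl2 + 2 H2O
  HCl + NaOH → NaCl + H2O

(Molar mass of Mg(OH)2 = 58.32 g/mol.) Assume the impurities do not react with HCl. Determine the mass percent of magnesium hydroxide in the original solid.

73.8 %

n(HCl) added = 0.0385 × 1.15 = 0.0443 mol
n(NaOH) used in back-titration = 0.0126 × 0.461 = 5.81 × 10^-3 mol
n(HCl) left over = 5.81 × 10^-3 mol (1:1 ratio)
n(HCl) consumed by analyte = 0.0443 − 5.81 × 10^-3 = 0.0385 mol
From the 1:2 ratio, n(Mg(OH)2) = 1/2 × 0.0385 = 0.0192 mol
mass of Mg(OH)2 = 0.0192 × 58.32 = 1.12 g
% Mg(OH)2 = 1.12 / 1.52 × 100 = 73.8 %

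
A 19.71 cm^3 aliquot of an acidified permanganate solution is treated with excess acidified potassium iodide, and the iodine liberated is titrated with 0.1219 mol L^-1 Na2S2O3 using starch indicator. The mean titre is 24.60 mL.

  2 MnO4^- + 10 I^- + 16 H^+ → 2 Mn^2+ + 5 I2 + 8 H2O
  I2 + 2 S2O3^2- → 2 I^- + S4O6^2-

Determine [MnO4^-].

0.03043 mol/L

n(S2O3^2-) = 0.02460 × 0.1219 = 2.999 × 10^-3 mol
n(I2) = n(S2O3^2-)/2 = 1.499 × 10^-3 mol
From the 2:5 ratio, n(MnO4^-) in the aliquot = 2/5 × 1.499 × 10^-3 = 5.997 × 10^-4 mol
[MnO4^-] = 5.997 × 10^-4 / 0.01971 = 0.03043 mol/L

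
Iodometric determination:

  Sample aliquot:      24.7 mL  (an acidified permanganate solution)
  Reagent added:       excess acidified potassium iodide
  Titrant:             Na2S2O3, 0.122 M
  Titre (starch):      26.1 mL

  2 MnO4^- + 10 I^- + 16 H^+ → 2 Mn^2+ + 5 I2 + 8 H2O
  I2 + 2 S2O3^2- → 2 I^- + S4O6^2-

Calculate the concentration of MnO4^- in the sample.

0.0258 M

n(S2O3^2-) = 0.0261 × 0.122 = 3.18 × 10^-3 mol
n(I2) = n(S2O3^2-)/2 = 1.59 × 10^-3 mol
From the 2:5 ratio, n(MnO4^-) in the aliquot = 2/5 × 1.59 × 10^-3 = 6.37 × 10^-4 mol
[MnO4^-] = 6.37 × 10^-4 / 0.0247 = 0.0258 mol/L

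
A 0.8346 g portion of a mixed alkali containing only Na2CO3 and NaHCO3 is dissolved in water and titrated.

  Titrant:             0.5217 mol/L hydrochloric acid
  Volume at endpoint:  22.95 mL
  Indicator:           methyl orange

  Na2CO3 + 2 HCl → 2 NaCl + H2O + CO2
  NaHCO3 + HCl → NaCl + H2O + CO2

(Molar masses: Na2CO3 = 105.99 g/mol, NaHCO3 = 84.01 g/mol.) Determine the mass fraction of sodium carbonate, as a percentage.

35.06 %

n(HCl) = 0.02295 × 0.5217 = 0.01197 mol
Let x = n(Na2CO3), y = n(NaHCO3).
Titrant: 2x + 1y = 0.01197;  mass: 105.99x + 84.01y = 0.8346
Solving, x = 2.761 × 10^-3 mol, y = 6.451 × 10^-3 mol
mass of Na2CO3 = 2.761 × 10^-3 × 105.99 = 0.2926 g
% Na2CO3 = 0.2926 / 0.8346 × 100 = 35.06 %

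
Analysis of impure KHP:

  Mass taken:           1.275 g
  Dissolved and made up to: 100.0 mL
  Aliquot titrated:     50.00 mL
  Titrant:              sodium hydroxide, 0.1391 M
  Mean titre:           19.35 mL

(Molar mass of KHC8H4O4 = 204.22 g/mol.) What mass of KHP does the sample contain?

1.099 g

KHC8H4O4 + NaOH → KNaC8H4O4 + H2O
n(NaOH) per titration = 0.01935 × 0.1391 = 2.692 × 10^-3 mol
n(KHC8H4O4) in each aliquot = 2.692 × 10^-3 mol (1:1 ratio)
n(KHC8H4O4) in the whole flask = 2.692 × 10^-3 × 100.0/50.00 = 5.383 × 10^-3 mol
mass of KHC8H4O4 = 5.383 × 10^-3 × 204.22 = 1.099 g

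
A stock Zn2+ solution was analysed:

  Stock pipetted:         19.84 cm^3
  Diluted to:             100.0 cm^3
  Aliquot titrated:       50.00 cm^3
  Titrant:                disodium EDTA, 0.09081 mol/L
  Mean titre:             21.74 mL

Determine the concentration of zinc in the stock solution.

Zn^2+ + EDTA^4- → [Zn(EDTA)]^2-
n(EDTA) = 0.02174 × 0.09081 = 1.974 × 10^-3 mol
n(Zn2+) in the aliquot = 1.974 × 10^-3 mol (1:1 ratio)
[Zn2+]_dilute = 1.974 × 10^-3 / 0.05000 = 0.03948 mol/L
Dilution factor = 100.0 / 19.84 = 5.040
[Zn2+]_stock = 0.03948 × 5.040 = 0.1990 mol/L

0.1990 mol/L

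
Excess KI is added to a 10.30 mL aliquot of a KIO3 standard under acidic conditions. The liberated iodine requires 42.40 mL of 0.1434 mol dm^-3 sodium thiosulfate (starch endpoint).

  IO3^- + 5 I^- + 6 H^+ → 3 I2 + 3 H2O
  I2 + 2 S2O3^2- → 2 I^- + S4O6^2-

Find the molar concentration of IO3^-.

0.09838 mol/L

n(S2O3^2-) = 0.04240 × 0.1434 = 6.080 × 10^-3 mol
n(I2) = n(S2O3^2-)/2 = 3.040 × 10^-3 mol
From the 1:3 ratio, n(IO3^-) in the aliquot = 1/3 × 3.040 × 10^-3 = 1.013 × 10^-3 mol
[IO3^-] = 1.013 × 10^-3 / 0.01030 = 0.09838 mol/L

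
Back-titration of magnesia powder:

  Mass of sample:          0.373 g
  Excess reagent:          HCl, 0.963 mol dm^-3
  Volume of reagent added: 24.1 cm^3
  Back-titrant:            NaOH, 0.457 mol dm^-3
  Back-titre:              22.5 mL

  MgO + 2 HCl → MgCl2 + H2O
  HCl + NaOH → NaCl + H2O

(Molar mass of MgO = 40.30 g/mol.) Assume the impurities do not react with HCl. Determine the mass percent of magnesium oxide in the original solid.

69.8 %

n(HCl) added = 0.0241 × 0.963 = 0.0232 mol
n(NaOH) used in back-titration = 0.0225 × 0.457 = 0.0103 mol
n(HCl) left over = 0.0103 mol (1:1 ratio)
n(HCl) consumed by analyte = 0.0232 − 0.0103 = 0.0129 mol
From the 1:2 ratio, n(MgO) = 1/2 × 0.0129 = 6.46 × 10^-3 mol
mass of MgO = 6.46 × 10^-3 × 40.30 = 0.260 g
% MgO = 0.260 / 0.373 × 100 = 69.8 %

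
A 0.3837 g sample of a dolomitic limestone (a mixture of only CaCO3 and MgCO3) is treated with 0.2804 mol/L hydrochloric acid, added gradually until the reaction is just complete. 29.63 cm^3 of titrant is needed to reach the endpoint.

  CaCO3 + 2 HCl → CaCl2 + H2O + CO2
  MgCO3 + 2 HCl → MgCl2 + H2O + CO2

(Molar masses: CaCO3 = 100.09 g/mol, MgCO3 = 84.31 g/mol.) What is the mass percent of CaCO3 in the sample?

n(HCl) = 0.02963 × 0.2804 = 8.308 × 10^-3 mol
Let x = n(CaCO3), y = n(MgCO3).
Titrant: 2x + 2y = 8.308 × 10^-3;  mass: 100.09x + 84.31y = 0.3837
Solving, x = 2.121 × 10^-3 mol, y = 2.033 × 10^-3 mol
mass of CaCO3 = 2.121 × 10^-3 × 100.09 = 0.2123 g
% CaCO3 = 0.2123 / 0.3837 × 100 = 55.32 %

55.32 %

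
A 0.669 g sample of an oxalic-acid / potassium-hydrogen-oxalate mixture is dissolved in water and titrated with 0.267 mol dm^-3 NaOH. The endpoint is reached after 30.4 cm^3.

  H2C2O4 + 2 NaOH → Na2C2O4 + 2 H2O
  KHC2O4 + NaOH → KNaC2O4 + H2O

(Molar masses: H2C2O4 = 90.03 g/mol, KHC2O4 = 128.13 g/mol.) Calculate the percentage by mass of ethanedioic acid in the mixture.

30.0 %

n(NaOH) = 0.0304 × 0.267 = 8.12 × 10^-3 mol
Let x = n(H2C2O4), y = n(KHC2O4).
Titrant: 2x + 1y = 8.12 × 10^-3;  mass: 90.03x + 128.13y = 0.669
Solving, x = 2.23 × 10^-3 mol, y = 3.65 × 10^-3 mol
mass of H2C2O4 = 2.23 × 10^-3 × 90.03 = 0.201 g
% H2C2O4 = 0.201 / 0.669 × 100 = 30.0 %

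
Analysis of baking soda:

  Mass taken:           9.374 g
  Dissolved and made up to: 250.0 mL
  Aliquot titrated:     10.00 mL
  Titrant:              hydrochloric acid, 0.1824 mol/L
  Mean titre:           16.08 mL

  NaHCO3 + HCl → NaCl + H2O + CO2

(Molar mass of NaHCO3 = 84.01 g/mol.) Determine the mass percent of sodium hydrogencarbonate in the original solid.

n(HCl) per titration = 0.01608 × 0.1824 = 2.933 × 10^-3 mol
n(NaHCO3) in each aliquot = 2.933 × 10^-3 mol (1:1 ratio)
n(NaHCO3) in the whole flask = 2.933 × 10^-3 × 250.0/10.00 = 0.07332 mol
mass of NaHCO3 = 0.07332 × 84.01 = 6.160 g
% NaHCO3 = 6.160 / 9.374 × 100 = 65.71 %

65.71 %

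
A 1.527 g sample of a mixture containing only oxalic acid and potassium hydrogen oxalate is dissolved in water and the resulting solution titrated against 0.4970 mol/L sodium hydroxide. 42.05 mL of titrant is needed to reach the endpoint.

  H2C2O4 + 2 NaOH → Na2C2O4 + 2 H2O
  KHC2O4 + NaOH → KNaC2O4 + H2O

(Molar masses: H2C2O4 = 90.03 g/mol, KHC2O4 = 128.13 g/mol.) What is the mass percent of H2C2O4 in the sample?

40.82 %

n(NaOH) = 0.04205 × 0.4970 = 0.02090 mol
Let x = n(H2C2O4), y = n(KHC2O4).
Titrant: 2x + 1y = 0.02090;  mass: 90.03x + 128.13y = 1.527
Solving, x = 6.923 × 10^-3 mol, y = 7.053 × 10^-3 mol
mass of H2C2O4 = 6.923 × 10^-3 × 90.03 = 0.6233 g
% H2C2O4 = 0.6233 / 1.527 × 100 = 40.82 %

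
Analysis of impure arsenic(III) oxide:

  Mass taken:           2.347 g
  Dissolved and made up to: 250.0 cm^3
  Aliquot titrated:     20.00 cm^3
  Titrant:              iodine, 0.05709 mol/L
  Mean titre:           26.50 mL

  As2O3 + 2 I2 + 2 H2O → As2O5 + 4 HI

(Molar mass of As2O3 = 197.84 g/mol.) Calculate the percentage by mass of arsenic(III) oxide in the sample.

n(I2) per titration = 0.02650 × 0.05709 = 1.513 × 10^-3 mol
From the 1:2 ratio, n(As2O3) in each aliquot = 1/2 × 1.513 × 10^-3 = 7.564 × 10^-4 mol
n(As2O3) in the whole flask = 7.564 × 10^-4 × 250.0/20.00 = 9.456 × 10^-3 mol
mass of As2O3 = 9.456 × 10^-3 × 197.84 = 1.871 g
% As2O3 = 1.871 / 2.347 × 100 = 79.71 %

79.71 %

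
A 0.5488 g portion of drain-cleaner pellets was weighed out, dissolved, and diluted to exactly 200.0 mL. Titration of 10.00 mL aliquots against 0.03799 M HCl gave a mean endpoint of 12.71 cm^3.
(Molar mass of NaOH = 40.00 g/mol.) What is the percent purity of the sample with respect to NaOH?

70.39 %

NaOH + HCl → NaCl + H2O
n(HCl) per titration = 0.01271 × 0.03799 = 4.829 × 10^-4 mol
n(NaOH) in each aliquot = 4.829 × 10^-4 mol (1:1 ratio)
n(NaOH) in the whole flask = 4.829 × 10^-4 × 200.0/10.00 = 9.657 × 10^-3 mol
mass of NaOH = 9.657 × 10^-3 × 40.00 = 0.3863 g
% NaOH = 0.3863 / 0.5488 × 100 = 70.39 %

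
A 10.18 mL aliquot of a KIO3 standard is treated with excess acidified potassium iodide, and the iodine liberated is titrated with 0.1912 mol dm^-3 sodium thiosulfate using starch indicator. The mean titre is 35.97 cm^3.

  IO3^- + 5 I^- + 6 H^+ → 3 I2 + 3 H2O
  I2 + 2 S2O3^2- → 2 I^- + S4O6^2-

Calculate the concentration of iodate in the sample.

0.1126 mol/L

n(S2O3^2-) = 0.03597 × 0.1912 = 6.877 × 10^-3 mol
n(I2) = n(S2O3^2-)/2 = 3.439 × 10^-3 mol
From the 1:3 ratio, n(IO3^-) in the aliquot = 1/3 × 3.439 × 10^-3 = 1.146 × 10^-3 mol
[IO3^-] = 1.146 × 10^-3 / 0.01018 = 0.1126 mol/L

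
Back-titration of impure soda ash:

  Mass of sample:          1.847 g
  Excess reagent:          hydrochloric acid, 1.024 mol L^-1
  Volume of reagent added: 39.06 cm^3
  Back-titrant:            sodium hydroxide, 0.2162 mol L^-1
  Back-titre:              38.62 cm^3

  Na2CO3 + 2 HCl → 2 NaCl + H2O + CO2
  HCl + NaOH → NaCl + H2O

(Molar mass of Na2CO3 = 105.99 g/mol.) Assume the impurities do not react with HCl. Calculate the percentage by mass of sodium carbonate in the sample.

n(HCl) added = 0.03906 × 1.024 = 0.04000 mol
n(NaOH) used in back-titration = 0.03862 × 0.2162 = 8.350 × 10^-3 mol
n(HCl) left over = 8.350 × 10^-3 mol (1:1 ratio)
n(HCl) consumed by analyte = 0.04000 − 8.350 × 10^-3 = 0.03165 mol
From the 1:2 ratio, n(Na2CO3) = 1/2 × 0.03165 = 0.01582 mol
mass of Na2CO3 = 0.01582 × 105.99 = 1.677 g
% Na2CO3 = 1.677 / 1.847 × 100 = 90.81 %

90.81 %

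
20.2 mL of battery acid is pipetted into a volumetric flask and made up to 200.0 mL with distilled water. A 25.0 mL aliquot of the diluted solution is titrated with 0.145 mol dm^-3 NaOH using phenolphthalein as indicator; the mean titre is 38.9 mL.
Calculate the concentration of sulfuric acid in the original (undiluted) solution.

H2SO4 + 2 NaOH → Na2SO4 + 2 H2O
n(NaOH) = 0.0389 × 0.145 = 5.64 × 10^-3 mol
From the 1:2 ratio, n(H2SO4) in the aliquot = 1/2 × 5.64 × 10^-3 = 2.82 × 10^-3 mol
[H2SO4]_dilute = 2.82 × 10^-3 / 0.0250 = 0.113 mol/L
Dilution factor = 200.0 / 20.2 = 9.901
[H2SO4]_stock = 0.113 × 9.901 = 1.12 mol/L

1.12 mol/L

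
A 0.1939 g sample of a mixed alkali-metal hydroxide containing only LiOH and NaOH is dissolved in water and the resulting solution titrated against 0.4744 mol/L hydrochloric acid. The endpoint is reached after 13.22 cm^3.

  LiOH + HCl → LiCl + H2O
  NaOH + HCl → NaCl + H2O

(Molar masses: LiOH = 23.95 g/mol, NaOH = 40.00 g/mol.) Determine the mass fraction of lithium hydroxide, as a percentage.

43.84 %

n(HCl) = 0.01322 × 0.4744 = 6.272 × 10^-3 mol
Let x = n(LiOH), y = n(NaOH).
Titrant: 1x + 1y = 6.272 × 10^-3;  mass: 23.95x + 40.00y = 0.1939
Solving, x = 3.549 × 10^-3 mol, y = 2.722 × 10^-3 mol
mass of LiOH = 3.549 × 10^-3 × 23.95 = 0.08500 g
% LiOH = 0.08500 / 0.1939 × 100 = 43.84 %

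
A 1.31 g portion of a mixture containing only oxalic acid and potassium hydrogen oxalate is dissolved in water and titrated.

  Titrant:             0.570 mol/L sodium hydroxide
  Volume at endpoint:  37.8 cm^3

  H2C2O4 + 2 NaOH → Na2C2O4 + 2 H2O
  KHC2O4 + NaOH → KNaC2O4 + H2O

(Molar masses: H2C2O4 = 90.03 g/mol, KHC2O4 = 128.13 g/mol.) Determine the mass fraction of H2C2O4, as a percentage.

60.0 %

n(NaOH) = 0.0378 × 0.570 = 0.0215 mol
Let x = n(H2C2O4), y = n(KHC2O4).
Titrant: 2x + 1y = 0.0215;  mass: 90.03x + 128.13y = 1.31
Solving, x = 8.73 × 10^-3 mol, y = 4.09 × 10^-3 mol
mass of H2C2O4 = 8.73 × 10^-3 × 90.03 = 0.786 g
% H2C2O4 = 0.786 / 1.31 × 100 = 60.0 %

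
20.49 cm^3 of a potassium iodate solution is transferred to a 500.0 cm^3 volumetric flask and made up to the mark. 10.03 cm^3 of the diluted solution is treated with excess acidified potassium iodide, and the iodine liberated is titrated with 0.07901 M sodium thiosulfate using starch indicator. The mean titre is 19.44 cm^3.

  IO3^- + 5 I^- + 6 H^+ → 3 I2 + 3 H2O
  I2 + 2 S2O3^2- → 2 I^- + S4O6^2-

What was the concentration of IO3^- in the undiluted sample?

0.6228 M

n(S2O3^2-) = 0.01944 × 0.07901 = 1.536 × 10^-3 mol
n(I2) = n(S2O3^2-)/2 = 7.680 × 10^-4 mol
From the 1:3 ratio, n(IO3^-) in the aliquot = 1/3 × 7.680 × 10^-4 = 2.560 × 10^-4 mol
[IO3^-]_dilute = 2.560 × 10^-4 / 0.01003 = 0.02552 mol/L
[IO3^-]_original = 0.02552 × 500.0/20.49 = 0.6228 mol/L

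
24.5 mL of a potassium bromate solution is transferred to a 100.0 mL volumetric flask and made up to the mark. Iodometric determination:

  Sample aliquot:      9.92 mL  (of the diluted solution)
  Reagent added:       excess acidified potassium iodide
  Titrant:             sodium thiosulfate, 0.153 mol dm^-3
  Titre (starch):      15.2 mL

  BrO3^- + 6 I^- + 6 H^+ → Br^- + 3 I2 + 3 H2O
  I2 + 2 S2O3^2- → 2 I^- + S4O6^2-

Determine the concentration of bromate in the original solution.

n(S2O3^2-) = 0.0152 × 0.153 = 2.33 × 10^-3 mol
n(I2) = n(S2O3^2-)/2 = 1.16 × 10^-3 mol
From the 1:3 ratio, n(BrO3^-) in the aliquot = 1/3 × 1.16 × 10^-3 = 3.88 × 10^-4 mol
[BrO3^-]_dilute = 3.88 × 10^-4 / 0.00992 = 0.0391 mol/L
[BrO3^-]_original = 0.0391 × 100.0/24.5 = 0.159 mol/L

0.159 mol/L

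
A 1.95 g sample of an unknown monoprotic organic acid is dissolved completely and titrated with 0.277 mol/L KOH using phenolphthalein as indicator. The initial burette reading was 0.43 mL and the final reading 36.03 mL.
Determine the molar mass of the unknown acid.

198 g/mol

n(KOH) = 0.0356 L × 0.277 mol/L = 9.86 × 10^-3 mol
n(HA) = 9.86 × 10^-3 mol (1:1 ratio)
M = m / n = 1.95 g / 9.86 × 10^-3 mol = 198 g/mol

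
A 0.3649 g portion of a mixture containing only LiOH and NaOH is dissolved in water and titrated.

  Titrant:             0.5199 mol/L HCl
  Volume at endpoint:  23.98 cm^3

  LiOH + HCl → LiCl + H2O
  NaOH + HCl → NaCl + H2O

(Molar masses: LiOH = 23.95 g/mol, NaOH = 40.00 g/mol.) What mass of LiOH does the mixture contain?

0.1996 g

n(HCl) = 0.02398 × 0.5199 = 0.01247 mol
Let x = n(LiOH), y = n(NaOH).
Titrant: 1x + 1y = 0.01247;  mass: 23.95x + 40.00y = 0.3649
Solving, x = 8.336 × 10^-3 mol, y = 4.131 × 10^-3 mol
mass of LiOH = 8.336 × 10^-3 × 23.95 = 0.1996 g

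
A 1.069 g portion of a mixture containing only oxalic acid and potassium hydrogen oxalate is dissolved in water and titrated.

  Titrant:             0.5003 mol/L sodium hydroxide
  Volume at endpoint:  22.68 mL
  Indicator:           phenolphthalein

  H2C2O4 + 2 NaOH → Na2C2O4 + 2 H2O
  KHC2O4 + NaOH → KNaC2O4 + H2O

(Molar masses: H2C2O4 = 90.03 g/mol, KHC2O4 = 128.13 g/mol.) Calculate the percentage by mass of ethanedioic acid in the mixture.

19.50 %

n(NaOH) = 0.02268 × 0.5003 = 0.01135 mol
Let x = n(H2C2O4), y = n(KHC2O4).
Titrant: 2x + 1y = 0.01135;  mass: 90.03x + 128.13y = 1.069
Solving, x = 2.315 × 10^-3 mol, y = 6.716 × 10^-3 mol
mass of H2C2O4 = 2.315 × 10^-3 × 90.03 = 0.2084 g
% H2C2O4 = 0.2084 / 1.069 × 100 = 19.50 %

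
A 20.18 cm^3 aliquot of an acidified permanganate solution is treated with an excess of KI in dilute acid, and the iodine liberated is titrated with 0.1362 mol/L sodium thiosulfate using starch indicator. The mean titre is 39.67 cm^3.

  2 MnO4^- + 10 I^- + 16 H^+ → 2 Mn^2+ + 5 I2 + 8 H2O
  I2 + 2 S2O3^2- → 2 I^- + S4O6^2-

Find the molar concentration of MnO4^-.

n(S2O3^2-) = 0.03967 × 0.1362 = 5.403 × 10^-3 mol
n(I2) = n(S2O3^2-)/2 = 2.702 × 10^-3 mol
From the 2:5 ratio, n(MnO4^-) in the aliquot = 2/5 × 2.702 × 10^-3 = 1.081 × 10^-3 mol
[MnO4^-] = 1.081 × 10^-3 / 0.02018 = 0.05355 mol/L

0.05355 mol/L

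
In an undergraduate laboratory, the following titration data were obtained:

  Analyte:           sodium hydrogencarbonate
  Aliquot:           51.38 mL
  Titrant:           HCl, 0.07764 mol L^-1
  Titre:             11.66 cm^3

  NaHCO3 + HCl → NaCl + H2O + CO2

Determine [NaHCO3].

n(HCl) = 0.01166 L × 0.07764 mol/L = 9.053 × 10^-4 mol
n(NaHCO3) = 9.053 × 10^-4 mol (1:1 mole ratio)
[NaHCO3] = 9.053 × 10^-4 mol / 0.05138 L = 0.01762 mol/L

0.01762 mol/L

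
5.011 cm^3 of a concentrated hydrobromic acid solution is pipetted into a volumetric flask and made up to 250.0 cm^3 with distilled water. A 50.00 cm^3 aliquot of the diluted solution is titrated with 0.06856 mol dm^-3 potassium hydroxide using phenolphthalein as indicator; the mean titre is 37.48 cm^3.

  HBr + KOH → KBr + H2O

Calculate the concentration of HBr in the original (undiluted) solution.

n(KOH) = 0.03748 × 0.06856 = 2.570 × 10^-3 mol
n(HBr) in the aliquot = 2.570 × 10^-3 mol (1:1 ratio)
[HBr]_dilute = 2.570 × 10^-3 / 0.05000 = 0.05139 mol/L
Dilution factor = 250.0 / 5.011 = 49.89
[HBr]_stock = 0.05139 × 49.89 = 2.564 mol/L

2.564 mol/L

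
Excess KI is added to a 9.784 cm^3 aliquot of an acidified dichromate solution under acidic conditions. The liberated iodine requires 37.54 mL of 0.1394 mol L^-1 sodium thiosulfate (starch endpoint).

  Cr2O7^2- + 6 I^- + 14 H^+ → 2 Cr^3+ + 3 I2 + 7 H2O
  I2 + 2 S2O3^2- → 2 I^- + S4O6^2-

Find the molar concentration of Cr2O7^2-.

n(S2O3^2-) = 0.03754 × 0.1394 = 5.233 × 10^-3 mol
n(I2) = n(S2O3^2-)/2 = 2.617 × 10^-3 mol
From the 1:3 ratio, n(Cr2O7^2-) in the aliquot = 1/3 × 2.617 × 10^-3 = 8.722 × 10^-4 mol
[Cr2O7^2-] = 8.722 × 10^-4 / 0.009784 = 0.08914 mol/L

0.08914 mol/L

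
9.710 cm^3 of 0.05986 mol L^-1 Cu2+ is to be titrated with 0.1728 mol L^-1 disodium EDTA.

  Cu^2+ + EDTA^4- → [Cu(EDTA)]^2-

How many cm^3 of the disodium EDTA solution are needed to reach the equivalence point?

3.364 mL

n(Cu2+) = 0.009710 L × 0.05986 mol/L = 5.812 × 10^-4 mol
n(EDTA) = 5.812 × 10^-4 mol (1:1 stoichiometry)
V(EDTA) = 5.812 × 10^-4 mol / 0.1728 mol/L = 0.003364 L = 3.364 mL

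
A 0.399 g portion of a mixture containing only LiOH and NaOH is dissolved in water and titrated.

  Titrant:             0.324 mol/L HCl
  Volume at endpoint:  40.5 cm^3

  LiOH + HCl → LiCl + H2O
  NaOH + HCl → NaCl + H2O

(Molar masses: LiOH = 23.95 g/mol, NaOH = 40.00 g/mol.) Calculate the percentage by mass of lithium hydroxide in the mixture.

47.1 %

n(HCl) = 0.0405 × 0.324 = 0.0131 mol
Let x = n(LiOH), y = n(NaOH).
Titrant: 1x + 1y = 0.0131;  mass: 23.95x + 40.00y = 0.399
Solving, x = 7.84 × 10^-3 mol, y = 5.28 × 10^-3 mol
mass of LiOH = 7.84 × 10^-3 × 23.95 = 0.188 g
% LiOH = 0.188 / 0.399 × 100 = 47.1 %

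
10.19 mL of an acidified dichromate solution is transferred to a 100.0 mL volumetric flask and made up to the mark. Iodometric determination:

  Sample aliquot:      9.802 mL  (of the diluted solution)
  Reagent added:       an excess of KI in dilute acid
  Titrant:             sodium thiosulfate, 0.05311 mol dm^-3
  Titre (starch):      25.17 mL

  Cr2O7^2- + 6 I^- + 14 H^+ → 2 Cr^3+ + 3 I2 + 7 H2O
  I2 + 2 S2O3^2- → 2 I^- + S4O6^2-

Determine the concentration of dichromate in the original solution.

n(S2O3^2-) = 0.02517 × 0.05311 = 1.337 × 10^-3 mol
n(I2) = n(S2O3^2-)/2 = 6.684 × 10^-4 mol
From the 1:3 ratio, n(Cr2O7^2-) in the aliquot = 1/3 × 6.684 × 10^-4 = 2.228 × 10^-4 mol
[Cr2O7^2-]_dilute = 2.228 × 10^-4 / 0.009802 = 0.02273 mol/L
[Cr2O7^2-]_original = 0.02273 × 100.0/10.19 = 0.2231 mol/L

0.2231 mol/L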